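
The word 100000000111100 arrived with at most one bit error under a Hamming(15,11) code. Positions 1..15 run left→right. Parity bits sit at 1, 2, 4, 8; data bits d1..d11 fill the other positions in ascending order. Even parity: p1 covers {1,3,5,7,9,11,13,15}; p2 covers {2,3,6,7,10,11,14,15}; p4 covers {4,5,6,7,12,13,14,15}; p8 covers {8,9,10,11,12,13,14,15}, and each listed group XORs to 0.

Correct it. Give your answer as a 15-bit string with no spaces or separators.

000000000111100

s1 (pos 1,3,5,7,9,11,13,15): 1⊕0⊕0⊕0⊕0⊕1⊕1⊕0 = 1
s2 (pos 2,3,6,7,10,11,14,15): 0⊕0⊕0⊕0⊕1⊕1⊕0⊕0 = 0
s4 (pos 4,5,6,7,12,13,14,15): 0⊕0⊕0⊕0⊕1⊕1⊕0⊕0 = 0
s8 (pos 8,9,10,11,12,13,14,15): 0⊕0⊕1⊕1⊕1⊕1⊕0⊕0 = 0
Syndrome s8…s1 = 0001 → error at position 1.
Flip position 1: 100000000111100 → 000000000111100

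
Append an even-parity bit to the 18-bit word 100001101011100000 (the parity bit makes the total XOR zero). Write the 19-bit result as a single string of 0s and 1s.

1000011010111000001

XOR of the 18 data bits: 1⊕0⊕0⊕0⊕0⊕1⊕1⊕0⊕1⊕0⊕1⊕1⊕1⊕0⊕0⊕0⊕0⊕0 = 1
Parity bit = 1 (so all 19 bits XOR to 0).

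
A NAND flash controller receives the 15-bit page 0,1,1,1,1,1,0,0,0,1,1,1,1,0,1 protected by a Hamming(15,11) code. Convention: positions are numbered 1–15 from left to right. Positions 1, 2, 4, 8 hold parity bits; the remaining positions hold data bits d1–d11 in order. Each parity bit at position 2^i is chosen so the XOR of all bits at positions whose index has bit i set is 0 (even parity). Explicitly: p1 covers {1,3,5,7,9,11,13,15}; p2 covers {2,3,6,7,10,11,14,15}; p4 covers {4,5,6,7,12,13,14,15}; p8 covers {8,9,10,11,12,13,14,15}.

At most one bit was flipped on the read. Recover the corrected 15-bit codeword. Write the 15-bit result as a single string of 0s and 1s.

011111001111101

s1 (pos 1,3,5,7,9,11,13,15): 0⊕1⊕1⊕0⊕0⊕1⊕1⊕1 = 1
s2 (pos 2,3,6,7,10,11,14,15): 1⊕1⊕1⊕0⊕1⊕1⊕0⊕1 = 0
s4 (pos 4,5,6,7,12,13,14,15): 1⊕1⊕1⊕0⊕1⊕1⊕0⊕1 = 0
s8 (pos 8,9,10,11,12,13,14,15): 0⊕0⊕1⊕1⊕1⊕1⊕0⊕1 = 1
Syndrome s8…s1 = 1001 → error at position 9.
Flip position 9: 011111000111101 → 011111001111101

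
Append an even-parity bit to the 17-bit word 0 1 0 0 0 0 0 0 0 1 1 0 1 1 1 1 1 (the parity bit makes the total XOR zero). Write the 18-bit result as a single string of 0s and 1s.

010000000110111110

XOR of the 17 data bits: 0⊕1⊕0⊕0⊕0⊕0⊕0⊕0⊕0⊕1⊕1⊕0⊕1⊕1⊕1⊕1⊕1 = 0
Parity bit = 0 (so all 18 bits XOR to 0).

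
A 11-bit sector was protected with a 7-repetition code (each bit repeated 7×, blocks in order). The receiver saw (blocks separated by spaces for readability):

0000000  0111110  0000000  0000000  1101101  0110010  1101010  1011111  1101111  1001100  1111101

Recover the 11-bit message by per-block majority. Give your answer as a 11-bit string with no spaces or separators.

Block 1 (0000000): 0 ones → 0
Block 2 (0111110): 5 ones → 1
Block 3 (0000000): 0 ones → 0
Block 4 (0000000): 0 ones → 0
Block 5 (1101101): 5 ones → 1
Block 6 (0110010): 3 ones → 0
Block 7 (1101010): 4 ones → 1
Block 8 (1011111): 6 ones → 1
Block 9 (1101111): 6 ones → 1
Block 10 (1001100): 3 ones → 0
Block 11 (1111101): 6 ones → 1

01001011101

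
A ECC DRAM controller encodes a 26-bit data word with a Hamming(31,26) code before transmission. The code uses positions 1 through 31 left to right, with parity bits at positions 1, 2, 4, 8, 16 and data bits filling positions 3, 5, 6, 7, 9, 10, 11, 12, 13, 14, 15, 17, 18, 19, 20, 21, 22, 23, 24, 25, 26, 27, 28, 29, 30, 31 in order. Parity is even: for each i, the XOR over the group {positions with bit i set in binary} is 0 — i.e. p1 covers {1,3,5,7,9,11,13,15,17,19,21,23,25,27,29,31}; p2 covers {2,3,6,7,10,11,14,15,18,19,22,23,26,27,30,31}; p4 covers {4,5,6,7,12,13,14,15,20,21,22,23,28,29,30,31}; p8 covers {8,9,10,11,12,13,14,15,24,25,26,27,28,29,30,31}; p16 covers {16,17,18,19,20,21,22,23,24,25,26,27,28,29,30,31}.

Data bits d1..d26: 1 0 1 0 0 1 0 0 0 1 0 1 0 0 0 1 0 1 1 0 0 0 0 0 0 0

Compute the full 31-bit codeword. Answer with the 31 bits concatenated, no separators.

0110010101000100100010110000000

Place data at non-parity positions: p1 p2 1 p4 0 1 0 p8 0 1 0 0 0 1 0 p16 1 0 0 0 1 0 1 1 0 0 0 0 0 0 0
p1 (pos 1,3,5,7,9,11,13,15,17,19,21,23,25,27,29,31): XOR of data positions = 1⊕0⊕0⊕0⊕0⊕0⊕0⊕1⊕0⊕1⊕1⊕0⊕0⊕0⊕0 = 0
p2 (pos 2,3,6,7,10,11,14,15,18,19,22,23,26,27,30,31): XOR of data positions = 1⊕1⊕0⊕1⊕0⊕1⊕0⊕0⊕0⊕0⊕1⊕0⊕0⊕0⊕0 = 1
p4 (pos 4,5,6,7,12,13,14,15,20,21,22,23,28,29,30,31): XOR of data positions = 0⊕1⊕0⊕0⊕0⊕1⊕0⊕0⊕1⊕0⊕1⊕0⊕0⊕0⊕0 = 0
p8 (pos 8,9,10,11,12,13,14,15,24,25,26,27,28,29,30,31): XOR of data positions = 0⊕1⊕0⊕0⊕0⊕1⊕0⊕1⊕0⊕0⊕0⊕0⊕0⊕0⊕0 = 1
p16 (pos 16,17,18,19,20,21,22,23,24,25,26,27,28,29,30,31): XOR of data positions = 1⊕0⊕0⊕0⊕1⊕0⊕1⊕1⊕0⊕0⊕0⊕0⊕0⊕0⊕0 = 0
Codeword: 0110010101000100100010110000000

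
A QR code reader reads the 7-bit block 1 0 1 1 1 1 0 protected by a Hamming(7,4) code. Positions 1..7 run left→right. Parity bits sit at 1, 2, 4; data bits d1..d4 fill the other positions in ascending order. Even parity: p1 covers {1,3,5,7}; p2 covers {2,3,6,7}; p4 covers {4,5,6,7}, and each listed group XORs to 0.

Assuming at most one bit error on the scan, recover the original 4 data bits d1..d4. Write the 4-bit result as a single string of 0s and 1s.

s1 (pos 1,3,5,7): 1⊕1⊕1⊕0 = 1
s2 (pos 2,3,6,7): 0⊕1⊕1⊕0 = 0
s4 (pos 4,5,6,7): 1⊕1⊕1⊕0 = 1
Syndrome s4…s1 = 101 → error at position 5.
Flip position 5: 1011110 → 1011010
Read data bits from positions 3,5,6,7: 1010

1010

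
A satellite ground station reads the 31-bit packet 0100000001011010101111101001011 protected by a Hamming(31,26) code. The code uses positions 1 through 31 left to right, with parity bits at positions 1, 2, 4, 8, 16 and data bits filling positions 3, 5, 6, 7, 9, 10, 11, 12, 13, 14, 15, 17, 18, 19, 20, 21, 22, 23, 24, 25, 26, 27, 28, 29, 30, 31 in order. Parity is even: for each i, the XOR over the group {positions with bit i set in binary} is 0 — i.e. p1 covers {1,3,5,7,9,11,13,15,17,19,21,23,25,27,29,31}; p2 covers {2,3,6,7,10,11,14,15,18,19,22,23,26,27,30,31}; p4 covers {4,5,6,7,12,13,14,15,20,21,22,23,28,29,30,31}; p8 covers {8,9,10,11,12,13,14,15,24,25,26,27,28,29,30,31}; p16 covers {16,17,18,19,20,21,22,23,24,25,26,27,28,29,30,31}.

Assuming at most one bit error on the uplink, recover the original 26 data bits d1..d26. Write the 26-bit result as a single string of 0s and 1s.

s1 (pos 1,3,5,7,9,11,13,15,17,19,21,23,25,27,29,31): 0⊕0⊕0⊕0⊕0⊕0⊕1⊕1⊕1⊕1⊕1⊕1⊕1⊕0⊕0⊕1 = 0
s2 (pos 2,3,6,7,10,11,14,15,18,19,22,23,26,27,30,31): 1⊕0⊕0⊕0⊕1⊕0⊕0⊕1⊕0⊕1⊕1⊕1⊕0⊕0⊕1⊕1 = 0
s4 (pos 4,5,6,7,12,13,14,15,20,21,22,23,28,29,30,31): 0⊕0⊕0⊕0⊕1⊕1⊕0⊕1⊕1⊕1⊕1⊕1⊕1⊕0⊕1⊕1 = 0
s8 (pos 8,9,10,11,12,13,14,15,24,25,26,27,28,29,30,31): 0⊕0⊕1⊕0⊕1⊕1⊕0⊕1⊕0⊕1⊕0⊕0⊕1⊕0⊕1⊕1 = 0
s16 (pos 16,17,18,19,20,21,22,23,24,25,26,27,28,29,30,31): 0⊕1⊕0⊕1⊕1⊕1⊕1⊕1⊕0⊕1⊕0⊕0⊕1⊕0⊕1⊕1 = 0
Syndrome s16…s1 = 00000 → no error.
Read data bits from positions 3,5,6,7,9,10,11,12,13,14,15,17,18,19,20,21,22,23,24,25,26,27,28,29,30,31: 00000101101101111101001011

00000101101101111101001011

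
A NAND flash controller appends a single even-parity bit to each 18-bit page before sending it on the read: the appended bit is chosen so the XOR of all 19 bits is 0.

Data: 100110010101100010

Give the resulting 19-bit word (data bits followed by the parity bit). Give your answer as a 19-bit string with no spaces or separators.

1001100101011000100

XOR of the 18 data bits: 1⊕0⊕0⊕1⊕1⊕0⊕0⊕1⊕0⊕1⊕0⊕1⊕1⊕0⊕0⊕0⊕1⊕0 = 0
Parity bit = 0 (so all 19 bits XOR to 0).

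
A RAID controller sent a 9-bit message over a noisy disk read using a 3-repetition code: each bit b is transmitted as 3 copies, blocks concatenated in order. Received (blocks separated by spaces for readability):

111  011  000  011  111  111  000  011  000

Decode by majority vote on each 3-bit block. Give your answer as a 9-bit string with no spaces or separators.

110111010

Block 1 (111): 3 ones → 1
Block 2 (011): 2 ones → 1
Block 3 (000): 0 ones → 0
Block 4 (011): 2 ones → 1
Block 5 (111): 3 ones → 1
Block 6 (111): 3 ones → 1
Block 7 (000): 0 ones → 0
Block 8 (011): 2 ones → 1
Block 9 (000): 0 ones → 0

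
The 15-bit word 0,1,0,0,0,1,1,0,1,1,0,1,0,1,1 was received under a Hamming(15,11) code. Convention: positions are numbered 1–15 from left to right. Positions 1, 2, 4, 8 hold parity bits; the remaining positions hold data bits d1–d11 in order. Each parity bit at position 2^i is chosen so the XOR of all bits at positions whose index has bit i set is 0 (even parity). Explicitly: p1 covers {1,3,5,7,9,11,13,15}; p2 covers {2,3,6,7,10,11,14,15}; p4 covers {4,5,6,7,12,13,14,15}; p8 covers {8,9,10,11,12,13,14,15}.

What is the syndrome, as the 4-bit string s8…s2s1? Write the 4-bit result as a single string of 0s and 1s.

s1 (pos 1,3,5,7,9,11,13,15): 0⊕0⊕0⊕1⊕1⊕0⊕0⊕1 = 1
s2 (pos 2,3,6,7,10,11,14,15): 1⊕0⊕1⊕1⊕1⊕0⊕1⊕1 = 0
s4 (pos 4,5,6,7,12,13,14,15): 0⊕0⊕1⊕1⊕1⊕0⊕1⊕1 = 1
s8 (pos 8,9,10,11,12,13,14,15): 0⊕1⊕1⊕0⊕1⊕0⊕1⊕1 = 1
Syndrome s8…s1 = 1101 → error at position 13.

1101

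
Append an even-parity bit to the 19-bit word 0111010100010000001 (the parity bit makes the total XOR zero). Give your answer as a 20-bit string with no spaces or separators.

01110101000100000011

XOR of the 19 data bits: 0⊕1⊕1⊕1⊕0⊕1⊕0⊕1⊕0⊕0⊕0⊕1⊕0⊕0⊕0⊕0⊕0⊕0⊕1 = 1
Parity bit = 1 (so all 20 bits XOR to 0).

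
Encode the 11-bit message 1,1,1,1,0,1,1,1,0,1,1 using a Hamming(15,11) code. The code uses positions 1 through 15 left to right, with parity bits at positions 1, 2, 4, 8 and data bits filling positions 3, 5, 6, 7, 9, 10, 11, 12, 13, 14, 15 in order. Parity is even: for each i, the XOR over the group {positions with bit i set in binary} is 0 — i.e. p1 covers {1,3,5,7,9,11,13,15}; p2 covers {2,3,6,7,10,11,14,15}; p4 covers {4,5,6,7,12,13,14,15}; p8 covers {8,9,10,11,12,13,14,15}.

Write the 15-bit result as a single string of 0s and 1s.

111011110111011

Place data at non-parity positions: p1 p2 1 p4 1 1 1 p8 0 1 1 1 0 1 1
p1 (pos 1,3,5,7,9,11,13,15): XOR of data positions = 1⊕1⊕1⊕0⊕1⊕0⊕1 = 1
p2 (pos 2,3,6,7,10,11,14,15): XOR of data positions = 1⊕1⊕1⊕1⊕1⊕1⊕1 = 1
p4 (pos 4,5,6,7,12,13,14,15): XOR of data positions = 1⊕1⊕1⊕1⊕0⊕1⊕1 = 0
p8 (pos 8,9,10,11,12,13,14,15): XOR of data positions = 0⊕1⊕1⊕1⊕0⊕1⊕1 = 1
Codeword: 111011110111011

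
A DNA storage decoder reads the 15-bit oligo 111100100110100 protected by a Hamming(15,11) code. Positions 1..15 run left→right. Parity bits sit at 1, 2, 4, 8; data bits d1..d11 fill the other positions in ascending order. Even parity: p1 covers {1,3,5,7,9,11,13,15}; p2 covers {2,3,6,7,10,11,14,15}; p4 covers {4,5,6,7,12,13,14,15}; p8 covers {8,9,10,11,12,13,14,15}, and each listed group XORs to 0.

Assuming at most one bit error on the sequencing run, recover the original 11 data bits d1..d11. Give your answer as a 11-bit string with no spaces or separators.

s1 (pos 1,3,5,7,9,11,13,15): 1⊕1⊕0⊕1⊕0⊕1⊕1⊕0 = 1
s2 (pos 2,3,6,7,10,11,14,15): 1⊕1⊕0⊕1⊕1⊕1⊕0⊕0 = 1
s4 (pos 4,5,6,7,12,13,14,15): 1⊕0⊕0⊕1⊕0⊕1⊕0⊕0 = 1
s8 (pos 8,9,10,11,12,13,14,15): 0⊕0⊕1⊕1⊕0⊕1⊕0⊕0 = 1
Syndrome s8…s1 = 1111 → error at position 15.
Flip position 15: 111100100110100 → 111100100110101
Read data bits from positions 3,5,6,7,9,10,11,12,13,14,15: 10010110101

10010110101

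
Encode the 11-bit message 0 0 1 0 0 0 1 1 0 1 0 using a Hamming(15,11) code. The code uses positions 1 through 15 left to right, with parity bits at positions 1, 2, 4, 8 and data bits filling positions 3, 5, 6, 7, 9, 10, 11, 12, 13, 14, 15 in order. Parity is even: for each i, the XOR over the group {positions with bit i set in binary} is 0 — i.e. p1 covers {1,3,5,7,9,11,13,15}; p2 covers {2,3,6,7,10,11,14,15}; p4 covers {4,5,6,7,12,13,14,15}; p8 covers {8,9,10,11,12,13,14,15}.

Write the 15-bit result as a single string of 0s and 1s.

Place data at non-parity positions: p1 p2 0 p4 0 1 0 p8 0 0 1 1 0 1 0
p1 (pos 1,3,5,7,9,11,13,15): XOR of data positions = 0⊕0⊕0⊕0⊕1⊕0⊕0 = 1
p2 (pos 2,3,6,7,10,11,14,15): XOR of data positions = 0⊕1⊕0⊕0⊕1⊕1⊕0 = 1
p4 (pos 4,5,6,7,12,13,14,15): XOR of data positions = 0⊕1⊕0⊕1⊕0⊕1⊕0 = 1
p8 (pos 8,9,10,11,12,13,14,15): XOR of data positions = 0⊕0⊕1⊕1⊕0⊕1⊕0 = 1
Codeword: 110101010011010

110101010011010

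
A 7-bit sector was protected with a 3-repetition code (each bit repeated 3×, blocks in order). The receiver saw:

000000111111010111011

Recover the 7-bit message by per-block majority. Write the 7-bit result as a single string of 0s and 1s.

Block 1 (000): 0 ones → 0
Block 2 (000): 0 ones → 0
Block 3 (111): 3 ones → 1
Block 4 (111): 3 ones → 1
Block 5 (010): 1 one → 0
Block 6 (111): 3 ones → 1
Block 7 (011): 2 ones → 1

0011011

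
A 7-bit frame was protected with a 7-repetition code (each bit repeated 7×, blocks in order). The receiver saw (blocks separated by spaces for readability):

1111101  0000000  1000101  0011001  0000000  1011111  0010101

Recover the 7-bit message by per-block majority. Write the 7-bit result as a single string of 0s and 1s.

Block 1 (1111101): 6 ones → 1
Block 2 (0000000): 0 ones → 0
Block 3 (1000101): 3 ones → 0
Block 4 (0011001): 3 ones → 0
Block 5 (0000000): 0 ones → 0
Block 6 (1011111): 6 ones → 1
Block 7 (0010101): 3 ones → 0

1000010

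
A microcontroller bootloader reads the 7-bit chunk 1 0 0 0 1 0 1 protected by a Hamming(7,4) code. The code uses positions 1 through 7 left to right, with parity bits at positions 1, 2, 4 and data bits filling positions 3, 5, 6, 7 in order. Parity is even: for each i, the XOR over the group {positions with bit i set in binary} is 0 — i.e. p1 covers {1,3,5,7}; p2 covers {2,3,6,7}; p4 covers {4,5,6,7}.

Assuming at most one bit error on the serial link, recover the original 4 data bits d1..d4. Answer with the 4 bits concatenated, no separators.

1101

s1 (pos 1,3,5,7): 1⊕0⊕1⊕1 = 1
s2 (pos 2,3,6,7): 0⊕0⊕0⊕1 = 1
s4 (pos 4,5,6,7): 0⊕1⊕0⊕1 = 0
Syndrome s4…s1 = 011 → error at position 3.
Flip position 3: 1000101 → 1010101
Read data bits from positions 3,5,6,7: 1101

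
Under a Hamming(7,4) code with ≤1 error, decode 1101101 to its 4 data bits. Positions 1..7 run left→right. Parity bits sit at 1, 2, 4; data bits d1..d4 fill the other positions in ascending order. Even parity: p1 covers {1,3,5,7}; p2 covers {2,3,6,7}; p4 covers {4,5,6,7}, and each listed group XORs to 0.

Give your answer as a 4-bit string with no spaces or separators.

0001

s1 (pos 1,3,5,7): 1⊕0⊕1⊕1 = 1
s2 (pos 2,3,6,7): 1⊕0⊕0⊕1 = 0
s4 (pos 4,5,6,7): 1⊕1⊕0⊕1 = 1
Syndrome s4…s1 = 101 → error at position 5.
Flip position 5: 1101101 → 1101001
Read data bits from positions 3,5,6,7: 0001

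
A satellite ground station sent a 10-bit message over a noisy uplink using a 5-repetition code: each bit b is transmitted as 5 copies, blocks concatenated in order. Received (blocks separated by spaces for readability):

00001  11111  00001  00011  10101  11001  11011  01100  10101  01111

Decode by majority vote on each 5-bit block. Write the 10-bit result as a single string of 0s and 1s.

Block 1 (00001): 1 one → 0
Block 2 (11111): 5 ones → 1
Block 3 (00001): 1 one → 0
Block 4 (00011): 2 ones → 0
Block 5 (10101): 3 ones → 1
Block 6 (11001): 3 ones → 1
Block 7 (11011): 4 ones → 1
Block 8 (01100): 2 ones → 0
Block 9 (10101): 3 ones → 1
Block 10 (01111): 4 ones → 1

0100111011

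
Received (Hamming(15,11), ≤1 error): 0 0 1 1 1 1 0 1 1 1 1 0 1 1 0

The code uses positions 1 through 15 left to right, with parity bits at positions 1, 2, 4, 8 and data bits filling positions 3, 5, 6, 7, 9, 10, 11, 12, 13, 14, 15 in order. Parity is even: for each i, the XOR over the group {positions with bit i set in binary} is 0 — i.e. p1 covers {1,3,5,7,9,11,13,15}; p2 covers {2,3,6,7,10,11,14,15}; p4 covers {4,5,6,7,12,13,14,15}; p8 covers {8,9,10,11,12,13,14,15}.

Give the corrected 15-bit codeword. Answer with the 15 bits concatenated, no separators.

s1 (pos 1,3,5,7,9,11,13,15): 0⊕1⊕1⊕0⊕1⊕1⊕1⊕0 = 1
s2 (pos 2,3,6,7,10,11,14,15): 0⊕1⊕1⊕0⊕1⊕1⊕1⊕0 = 1
s4 (pos 4,5,6,7,12,13,14,15): 1⊕1⊕1⊕0⊕0⊕1⊕1⊕0 = 1
s8 (pos 8,9,10,11,12,13,14,15): 1⊕1⊕1⊕1⊕0⊕1⊕1⊕0 = 0
Syndrome s8…s1 = 0111 → error at position 7.
Flip position 7: 001111011110110 → 001111111110110

001111111110110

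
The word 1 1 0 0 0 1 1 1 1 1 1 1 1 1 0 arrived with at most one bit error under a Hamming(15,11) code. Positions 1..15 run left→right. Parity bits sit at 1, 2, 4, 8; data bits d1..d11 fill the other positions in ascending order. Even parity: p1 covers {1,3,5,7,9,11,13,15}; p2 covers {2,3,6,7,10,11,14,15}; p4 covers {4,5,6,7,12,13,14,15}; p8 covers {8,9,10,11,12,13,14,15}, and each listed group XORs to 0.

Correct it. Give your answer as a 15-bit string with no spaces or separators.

s1 (pos 1,3,5,7,9,11,13,15): 1⊕0⊕0⊕1⊕1⊕1⊕1⊕0 = 1
s2 (pos 2,3,6,7,10,11,14,15): 1⊕0⊕1⊕1⊕1⊕1⊕1⊕0 = 0
s4 (pos 4,5,6,7,12,13,14,15): 0⊕0⊕1⊕1⊕1⊕1⊕1⊕0 = 1
s8 (pos 8,9,10,11,12,13,14,15): 1⊕1⊕1⊕1⊕1⊕1⊕1⊕0 = 1
Syndrome s8…s1 = 1101 → error at position 13.
Flip position 13: 110001111111110 → 110001111111010

110001111111010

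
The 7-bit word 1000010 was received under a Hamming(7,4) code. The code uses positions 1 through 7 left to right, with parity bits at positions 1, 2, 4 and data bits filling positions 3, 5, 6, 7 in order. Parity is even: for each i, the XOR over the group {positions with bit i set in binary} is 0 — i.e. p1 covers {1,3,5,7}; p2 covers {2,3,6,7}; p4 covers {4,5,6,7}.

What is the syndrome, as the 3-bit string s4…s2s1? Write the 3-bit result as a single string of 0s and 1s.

s1 (pos 1,3,5,7): 1⊕0⊕0⊕0 = 1
s2 (pos 2,3,6,7): 0⊕0⊕1⊕0 = 1
s4 (pos 4,5,6,7): 0⊕0⊕1⊕0 = 1
Syndrome s4…s1 = 111 → error at position 7.

111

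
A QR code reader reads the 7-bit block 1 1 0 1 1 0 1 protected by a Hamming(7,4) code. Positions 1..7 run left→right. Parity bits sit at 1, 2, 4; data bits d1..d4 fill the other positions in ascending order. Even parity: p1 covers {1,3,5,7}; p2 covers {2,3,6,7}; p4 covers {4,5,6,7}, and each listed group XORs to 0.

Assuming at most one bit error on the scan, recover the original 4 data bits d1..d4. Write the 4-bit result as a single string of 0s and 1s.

s1 (pos 1,3,5,7): 1⊕0⊕1⊕1 = 1
s2 (pos 2,3,6,7): 1⊕0⊕0⊕1 = 0
s4 (pos 4,5,6,7): 1⊕1⊕0⊕1 = 1
Syndrome s4…s1 = 101 → error at position 5.
Flip position 5: 1101101 → 1101001
Read data bits from positions 3,5,6,7: 0001

0001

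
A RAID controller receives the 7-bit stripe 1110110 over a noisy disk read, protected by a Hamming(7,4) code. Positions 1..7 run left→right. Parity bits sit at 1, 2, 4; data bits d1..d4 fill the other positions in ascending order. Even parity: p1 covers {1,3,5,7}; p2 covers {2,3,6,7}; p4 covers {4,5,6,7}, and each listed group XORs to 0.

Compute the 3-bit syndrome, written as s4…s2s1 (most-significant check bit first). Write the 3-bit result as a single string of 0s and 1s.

011

s1 (pos 1,3,5,7): 1⊕1⊕1⊕0 = 1
s2 (pos 2,3,6,7): 1⊕1⊕1⊕0 = 1
s4 (pos 4,5,6,7): 0⊕1⊕1⊕0 = 0
Syndrome s4…s1 = 011 → error at position 3.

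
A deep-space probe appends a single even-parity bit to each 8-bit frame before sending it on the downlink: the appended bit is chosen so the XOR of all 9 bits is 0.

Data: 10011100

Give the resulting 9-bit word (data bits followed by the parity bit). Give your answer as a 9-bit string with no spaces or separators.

XOR of the 8 data bits: 1⊕0⊕0⊕1⊕1⊕1⊕0⊕0 = 0
Parity bit = 0 (so all 9 bits XOR to 0).

100111000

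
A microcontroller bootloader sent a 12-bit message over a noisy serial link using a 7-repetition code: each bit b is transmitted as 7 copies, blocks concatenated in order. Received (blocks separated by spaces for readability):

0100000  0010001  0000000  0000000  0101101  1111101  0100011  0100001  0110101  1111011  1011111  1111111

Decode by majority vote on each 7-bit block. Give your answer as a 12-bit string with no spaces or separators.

Block 1 (0100000): 1 one → 0
Block 2 (0010001): 2 ones → 0
Block 3 (0000000): 0 ones → 0
Block 4 (0000000): 0 ones → 0
Block 5 (0101101): 4 ones → 1
Block 6 (1111101): 6 ones → 1
Block 7 (0100011): 3 ones → 0
Block 8 (0100001): 2 ones → 0
Block 9 (0110101): 4 ones → 1
Block 10 (1111011): 6 ones → 1
Block 11 (1011111): 6 ones → 1
Block 12 (1111111): 7 ones → 1

000011001111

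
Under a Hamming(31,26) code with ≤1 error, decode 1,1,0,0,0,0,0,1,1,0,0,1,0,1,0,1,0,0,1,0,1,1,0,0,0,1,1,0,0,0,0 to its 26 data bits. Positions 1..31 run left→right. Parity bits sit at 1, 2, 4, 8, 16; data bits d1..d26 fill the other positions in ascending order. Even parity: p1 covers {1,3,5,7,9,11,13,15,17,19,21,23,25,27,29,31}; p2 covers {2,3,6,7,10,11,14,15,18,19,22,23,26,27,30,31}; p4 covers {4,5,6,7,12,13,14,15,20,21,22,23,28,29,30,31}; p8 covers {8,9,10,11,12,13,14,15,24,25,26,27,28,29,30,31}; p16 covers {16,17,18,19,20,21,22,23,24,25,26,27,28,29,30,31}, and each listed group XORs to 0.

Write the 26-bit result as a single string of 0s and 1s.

s1 (pos 1,3,5,7,9,11,13,15,17,19,21,23,25,27,29,31): 1⊕0⊕0⊕0⊕1⊕0⊕0⊕0⊕0⊕1⊕1⊕0⊕0⊕1⊕0⊕0 = 1
s2 (pos 2,3,6,7,10,11,14,15,18,19,22,23,26,27,30,31): 1⊕0⊕0⊕0⊕0⊕0⊕1⊕0⊕0⊕1⊕1⊕0⊕1⊕1⊕0⊕0 = 0
s4 (pos 4,5,6,7,12,13,14,15,20,21,22,23,28,29,30,31): 0⊕0⊕0⊕0⊕1⊕0⊕1⊕0⊕0⊕1⊕1⊕0⊕0⊕0⊕0⊕0 = 0
s8 (pos 8,9,10,11,12,13,14,15,24,25,26,27,28,29,30,31): 1⊕1⊕0⊕0⊕1⊕0⊕1⊕0⊕0⊕0⊕1⊕1⊕0⊕0⊕0⊕0 = 0
s16 (pos 16,17,18,19,20,21,22,23,24,25,26,27,28,29,30,31): 1⊕0⊕0⊕1⊕0⊕1⊕1⊕0⊕0⊕0⊕1⊕1⊕0⊕0⊕0⊕0 = 0
Syndrome s16…s1 = 00001 → error at position 1.
Flip position 1: 1100000110010101001011000110000 → 0100000110010101001011000110000
Read data bits from positions 3,5,6,7,9,10,11,12,13,14,15,17,18,19,20,21,22,23,24,25,26,27,28,29,30,31: 00001001010001011000110000

00001001010001011000110000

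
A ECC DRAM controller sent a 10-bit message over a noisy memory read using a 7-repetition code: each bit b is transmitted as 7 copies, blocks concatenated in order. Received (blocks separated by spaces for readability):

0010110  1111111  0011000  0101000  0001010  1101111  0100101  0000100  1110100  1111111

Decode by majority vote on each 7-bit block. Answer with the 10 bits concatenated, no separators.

Block 1 (0010110): 3 ones → 0
Block 2 (1111111): 7 ones → 1
Block 3 (0011000): 2 ones → 0
Block 4 (0101000): 2 ones → 0
Block 5 (0001010): 2 ones → 0
Block 6 (1101111): 6 ones → 1
Block 7 (0100101): 3 ones → 0
Block 8 (0000100): 1 one → 0
Block 9 (1110100): 4 ones → 1
Block 10 (1111111): 7 ones → 1

0100010011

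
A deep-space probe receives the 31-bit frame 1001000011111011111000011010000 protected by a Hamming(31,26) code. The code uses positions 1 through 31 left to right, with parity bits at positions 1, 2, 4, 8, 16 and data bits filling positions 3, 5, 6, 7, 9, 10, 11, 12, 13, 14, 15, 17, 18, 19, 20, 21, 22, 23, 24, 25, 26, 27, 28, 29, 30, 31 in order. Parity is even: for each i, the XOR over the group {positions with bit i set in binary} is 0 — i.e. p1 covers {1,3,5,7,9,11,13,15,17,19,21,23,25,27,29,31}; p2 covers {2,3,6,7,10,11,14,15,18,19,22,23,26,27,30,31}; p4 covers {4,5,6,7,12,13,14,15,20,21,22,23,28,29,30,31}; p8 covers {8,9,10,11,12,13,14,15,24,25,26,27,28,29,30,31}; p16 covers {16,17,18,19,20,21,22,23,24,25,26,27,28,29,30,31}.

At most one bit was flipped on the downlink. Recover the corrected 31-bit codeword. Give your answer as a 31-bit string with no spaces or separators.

1001000011111011111000010010000

s1 (pos 1,3,5,7,9,11,13,15,17,19,21,23,25,27,29,31): 1⊕0⊕0⊕0⊕1⊕1⊕1⊕1⊕1⊕1⊕0⊕0⊕1⊕1⊕0⊕0 = 1
s2 (pos 2,3,6,7,10,11,14,15,18,19,22,23,26,27,30,31): 0⊕0⊕0⊕0⊕1⊕1⊕0⊕1⊕1⊕1⊕0⊕0⊕0⊕1⊕0⊕0 = 0
s4 (pos 4,5,6,7,12,13,14,15,20,21,22,23,28,29,30,31): 1⊕0⊕0⊕0⊕1⊕1⊕0⊕1⊕0⊕0⊕0⊕0⊕0⊕0⊕0⊕0 = 0
s8 (pos 8,9,10,11,12,13,14,15,24,25,26,27,28,29,30,31): 0⊕1⊕1⊕1⊕1⊕1⊕0⊕1⊕1⊕1⊕0⊕1⊕0⊕0⊕0⊕0 = 1
s16 (pos 16,17,18,19,20,21,22,23,24,25,26,27,28,29,30,31): 1⊕1⊕1⊕1⊕0⊕0⊕0⊕0⊕1⊕1⊕0⊕1⊕0⊕0⊕0⊕0 = 1
Syndrome s16…s1 = 11001 → error at position 25.
Flip position 25: 1001000011111011111000011010000 → 1001000011111011111000010010000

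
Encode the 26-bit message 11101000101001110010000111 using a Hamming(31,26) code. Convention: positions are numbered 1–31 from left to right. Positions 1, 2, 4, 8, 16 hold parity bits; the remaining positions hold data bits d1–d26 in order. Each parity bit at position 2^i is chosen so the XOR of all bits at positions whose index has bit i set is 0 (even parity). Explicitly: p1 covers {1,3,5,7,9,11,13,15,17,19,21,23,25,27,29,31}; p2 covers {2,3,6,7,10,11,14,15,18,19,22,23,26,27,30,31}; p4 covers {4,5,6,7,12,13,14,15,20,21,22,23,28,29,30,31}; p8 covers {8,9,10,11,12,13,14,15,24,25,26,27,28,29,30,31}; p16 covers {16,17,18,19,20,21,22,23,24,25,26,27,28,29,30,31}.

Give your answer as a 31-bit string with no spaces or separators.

Place data at non-parity positions: p1 p2 1 p4 1 1 0 p8 1 0 0 0 1 0 1 p16 0 0 1 1 1 0 0 1 0 0 0 0 1 1 1
p1 (pos 1,3,5,7,9,11,13,15,17,19,21,23,25,27,29,31): XOR of data positions = 1⊕1⊕0⊕1⊕0⊕1⊕1⊕0⊕1⊕1⊕0⊕0⊕0⊕1⊕1 = 1
p2 (pos 2,3,6,7,10,11,14,15,18,19,22,23,26,27,30,31): XOR of data positions = 1⊕1⊕0⊕0⊕0⊕0⊕1⊕0⊕1⊕0⊕0⊕0⊕0⊕1⊕1 = 0
p4 (pos 4,5,6,7,12,13,14,15,20,21,22,23,28,29,30,31): XOR of data positions = 1⊕1⊕0⊕0⊕1⊕0⊕1⊕1⊕1⊕0⊕0⊕0⊕1⊕1⊕1 = 1
p8 (pos 8,9,10,11,12,13,14,15,24,25,26,27,28,29,30,31): XOR of data positions = 1⊕0⊕0⊕0⊕1⊕0⊕1⊕1⊕0⊕0⊕0⊕0⊕1⊕1⊕1 = 1
p16 (pos 16,17,18,19,20,21,22,23,24,25,26,27,28,29,30,31): XOR of data positions = 0⊕0⊕1⊕1⊕1⊕0⊕0⊕1⊕0⊕0⊕0⊕0⊕1⊕1⊕1 = 1
Codeword: 1011110110001011001110010000111

1011110110001011001110010000111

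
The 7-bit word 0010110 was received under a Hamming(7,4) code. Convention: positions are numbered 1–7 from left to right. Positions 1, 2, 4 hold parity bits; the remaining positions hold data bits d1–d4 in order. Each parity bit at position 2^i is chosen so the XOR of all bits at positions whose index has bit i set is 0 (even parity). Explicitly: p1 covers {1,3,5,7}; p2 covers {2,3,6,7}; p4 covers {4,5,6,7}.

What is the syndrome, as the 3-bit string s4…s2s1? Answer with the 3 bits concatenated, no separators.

000

s1 (pos 1,3,5,7): 0⊕1⊕1⊕0 = 0
s2 (pos 2,3,6,7): 0⊕1⊕1⊕0 = 0
s4 (pos 4,5,6,7): 0⊕1⊕1⊕0 = 0
Syndrome s4…s1 = 000 → no error.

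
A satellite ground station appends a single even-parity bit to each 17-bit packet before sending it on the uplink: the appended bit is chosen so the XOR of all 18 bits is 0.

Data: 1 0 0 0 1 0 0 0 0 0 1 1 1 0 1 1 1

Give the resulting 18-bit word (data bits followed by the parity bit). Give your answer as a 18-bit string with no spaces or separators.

XOR of the 17 data bits: 1⊕0⊕0⊕0⊕1⊕0⊕0⊕0⊕0⊕0⊕1⊕1⊕1⊕0⊕1⊕1⊕1 = 0
Parity bit = 0 (so all 18 bits XOR to 0).

100010000011101110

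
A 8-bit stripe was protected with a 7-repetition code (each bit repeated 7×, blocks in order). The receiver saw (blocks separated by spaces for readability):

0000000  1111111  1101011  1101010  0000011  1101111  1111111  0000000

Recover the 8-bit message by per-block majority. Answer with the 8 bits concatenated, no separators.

01110110

Block 1 (0000000): 0 ones → 0
Block 2 (1111111): 7 ones → 1
Block 3 (1101011): 5 ones → 1
Block 4 (1101010): 4 ones → 1
Block 5 (0000011): 2 ones → 0
Block 6 (1101111): 6 ones → 1
Block 7 (1111111): 7 ones → 1
Block 8 (0000000): 0 ones → 0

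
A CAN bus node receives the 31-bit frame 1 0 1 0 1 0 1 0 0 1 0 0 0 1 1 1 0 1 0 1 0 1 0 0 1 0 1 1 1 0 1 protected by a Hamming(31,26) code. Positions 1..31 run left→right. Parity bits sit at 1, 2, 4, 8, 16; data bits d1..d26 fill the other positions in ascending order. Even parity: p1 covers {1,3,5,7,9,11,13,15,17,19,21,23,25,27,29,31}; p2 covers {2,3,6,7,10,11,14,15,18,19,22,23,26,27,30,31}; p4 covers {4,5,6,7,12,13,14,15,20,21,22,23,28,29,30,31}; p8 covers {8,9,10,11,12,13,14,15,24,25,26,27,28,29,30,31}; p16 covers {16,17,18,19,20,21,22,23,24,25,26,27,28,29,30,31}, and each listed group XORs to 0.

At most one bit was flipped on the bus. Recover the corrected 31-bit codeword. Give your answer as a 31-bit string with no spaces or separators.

s1 (pos 1,3,5,7,9,11,13,15,17,19,21,23,25,27,29,31): 1⊕1⊕1⊕1⊕0⊕0⊕0⊕1⊕0⊕0⊕0⊕0⊕1⊕1⊕1⊕1 = 1
s2 (pos 2,3,6,7,10,11,14,15,18,19,22,23,26,27,30,31): 0⊕1⊕0⊕1⊕1⊕0⊕1⊕1⊕1⊕0⊕1⊕0⊕0⊕1⊕0⊕1 = 1
s4 (pos 4,5,6,7,12,13,14,15,20,21,22,23,28,29,30,31): 0⊕1⊕0⊕1⊕0⊕0⊕1⊕1⊕1⊕0⊕1⊕0⊕1⊕1⊕0⊕1 = 1
s8 (pos 8,9,10,11,12,13,14,15,24,25,26,27,28,29,30,31): 0⊕0⊕1⊕0⊕0⊕0⊕1⊕1⊕0⊕1⊕0⊕1⊕1⊕1⊕0⊕1 = 0
s16 (pos 16,17,18,19,20,21,22,23,24,25,26,27,28,29,30,31): 1⊕0⊕1⊕0⊕1⊕0⊕1⊕0⊕0⊕1⊕0⊕1⊕1⊕1⊕0⊕1 = 1
Syndrome s16…s1 = 10111 → error at position 23.
Flip position 23: 1010101001000111010101001011101 → 1010101001000111010101101011101

1010101001000111010101101011101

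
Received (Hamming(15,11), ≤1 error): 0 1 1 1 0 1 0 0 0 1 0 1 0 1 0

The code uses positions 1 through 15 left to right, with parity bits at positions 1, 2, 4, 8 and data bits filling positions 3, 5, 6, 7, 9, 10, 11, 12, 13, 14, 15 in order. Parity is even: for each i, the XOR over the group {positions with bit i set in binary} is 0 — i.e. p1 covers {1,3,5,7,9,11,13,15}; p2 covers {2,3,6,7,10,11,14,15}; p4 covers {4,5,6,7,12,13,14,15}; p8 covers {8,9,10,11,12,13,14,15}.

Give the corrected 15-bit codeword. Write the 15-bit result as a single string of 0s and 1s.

011101000111010

s1 (pos 1,3,5,7,9,11,13,15): 0⊕1⊕0⊕0⊕0⊕0⊕0⊕0 = 1
s2 (pos 2,3,6,7,10,11,14,15): 1⊕1⊕1⊕0⊕1⊕0⊕1⊕0 = 1
s4 (pos 4,5,6,7,12,13,14,15): 1⊕0⊕1⊕0⊕1⊕0⊕1⊕0 = 0
s8 (pos 8,9,10,11,12,13,14,15): 0⊕0⊕1⊕0⊕1⊕0⊕1⊕0 = 1
Syndrome s8…s1 = 1011 → error at position 11.
Flip position 11: 011101000101010 → 011101000111010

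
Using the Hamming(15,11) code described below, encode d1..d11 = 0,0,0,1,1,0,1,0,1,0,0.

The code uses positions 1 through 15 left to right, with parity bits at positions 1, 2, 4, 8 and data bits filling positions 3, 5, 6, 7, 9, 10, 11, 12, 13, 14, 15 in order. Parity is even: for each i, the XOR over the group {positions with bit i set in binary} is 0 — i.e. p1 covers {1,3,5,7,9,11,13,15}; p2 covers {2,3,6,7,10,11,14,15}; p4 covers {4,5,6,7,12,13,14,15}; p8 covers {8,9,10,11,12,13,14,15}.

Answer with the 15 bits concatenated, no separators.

Place data at non-parity positions: p1 p2 0 p4 0 0 1 p8 1 0 1 0 1 0 0
p1 (pos 1,3,5,7,9,11,13,15): XOR of data positions = 0⊕0⊕1⊕1⊕1⊕1⊕0 = 0
p2 (pos 2,3,6,7,10,11,14,15): XOR of data positions = 0⊕0⊕1⊕0⊕1⊕0⊕0 = 0
p4 (pos 4,5,6,7,12,13,14,15): XOR of data positions = 0⊕0⊕1⊕0⊕1⊕0⊕0 = 0
p8 (pos 8,9,10,11,12,13,14,15): XOR of data positions = 1⊕0⊕1⊕0⊕1⊕0⊕0 = 1
Codeword: 000000111010100

000000111010100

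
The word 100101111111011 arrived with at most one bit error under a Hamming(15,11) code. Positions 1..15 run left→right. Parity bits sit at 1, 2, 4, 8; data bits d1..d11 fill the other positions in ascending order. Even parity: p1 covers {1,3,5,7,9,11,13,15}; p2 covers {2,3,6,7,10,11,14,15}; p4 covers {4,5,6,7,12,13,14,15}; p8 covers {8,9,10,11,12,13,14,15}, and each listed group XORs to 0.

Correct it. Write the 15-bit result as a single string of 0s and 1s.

100101110111011

s1 (pos 1,3,5,7,9,11,13,15): 1⊕0⊕0⊕1⊕1⊕1⊕0⊕1 = 1
s2 (pos 2,3,6,7,10,11,14,15): 0⊕0⊕1⊕1⊕1⊕1⊕1⊕1 = 0
s4 (pos 4,5,6,7,12,13,14,15): 1⊕0⊕1⊕1⊕1⊕0⊕1⊕1 = 0
s8 (pos 8,9,10,11,12,13,14,15): 1⊕1⊕1⊕1⊕1⊕0⊕1⊕1 = 1
Syndrome s8…s1 = 1001 → error at position 9.
Flip position 9: 100101111111011 → 100101110111011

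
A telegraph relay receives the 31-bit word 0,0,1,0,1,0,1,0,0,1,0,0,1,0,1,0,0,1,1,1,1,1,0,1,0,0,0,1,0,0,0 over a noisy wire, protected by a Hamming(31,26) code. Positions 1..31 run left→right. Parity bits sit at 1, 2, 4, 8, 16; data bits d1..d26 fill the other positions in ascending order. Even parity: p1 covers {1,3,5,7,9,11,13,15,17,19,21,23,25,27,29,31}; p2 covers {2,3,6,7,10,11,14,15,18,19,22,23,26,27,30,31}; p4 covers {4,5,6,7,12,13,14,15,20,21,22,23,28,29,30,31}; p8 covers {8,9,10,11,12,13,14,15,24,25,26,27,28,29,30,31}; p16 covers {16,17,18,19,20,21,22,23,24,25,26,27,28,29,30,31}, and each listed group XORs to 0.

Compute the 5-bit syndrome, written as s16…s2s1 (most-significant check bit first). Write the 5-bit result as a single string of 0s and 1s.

11011

s1 (pos 1,3,5,7,9,11,13,15,17,19,21,23,25,27,29,31): 0⊕1⊕1⊕1⊕0⊕0⊕1⊕1⊕0⊕1⊕1⊕0⊕0⊕0⊕0⊕0 = 1
s2 (pos 2,3,6,7,10,11,14,15,18,19,22,23,26,27,30,31): 0⊕1⊕0⊕1⊕1⊕0⊕0⊕1⊕1⊕1⊕1⊕0⊕0⊕0⊕0⊕0 = 1
s4 (pos 4,5,6,7,12,13,14,15,20,21,22,23,28,29,30,31): 0⊕1⊕0⊕1⊕0⊕1⊕0⊕1⊕1⊕1⊕1⊕0⊕1⊕0⊕0⊕0 = 0
s8 (pos 8,9,10,11,12,13,14,15,24,25,26,27,28,29,30,31): 0⊕0⊕1⊕0⊕0⊕1⊕0⊕1⊕1⊕0⊕0⊕0⊕1⊕0⊕0⊕0 = 1
s16 (pos 16,17,18,19,20,21,22,23,24,25,26,27,28,29,30,31): 0⊕0⊕1⊕1⊕1⊕1⊕1⊕0⊕1⊕0⊕0⊕0⊕1⊕0⊕0⊕0 = 1
Syndrome s16…s1 = 11011 → error at position 27.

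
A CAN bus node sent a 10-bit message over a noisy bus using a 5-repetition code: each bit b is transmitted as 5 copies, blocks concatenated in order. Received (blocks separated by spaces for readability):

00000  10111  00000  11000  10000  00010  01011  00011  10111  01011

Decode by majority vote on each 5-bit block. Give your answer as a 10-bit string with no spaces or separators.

0100001011

Block 1 (00000): 0 ones → 0
Block 2 (10111): 4 ones → 1
Block 3 (00000): 0 ones → 0
Block 4 (11000): 2 ones → 0
Block 5 (10000): 1 one → 0
Block 6 (00010): 1 one → 0
Block 7 (01011): 3 ones → 1
Block 8 (00011): 2 ones → 0
Block 9 (10111): 4 ones → 1
Block 10 (01011): 3 ones → 1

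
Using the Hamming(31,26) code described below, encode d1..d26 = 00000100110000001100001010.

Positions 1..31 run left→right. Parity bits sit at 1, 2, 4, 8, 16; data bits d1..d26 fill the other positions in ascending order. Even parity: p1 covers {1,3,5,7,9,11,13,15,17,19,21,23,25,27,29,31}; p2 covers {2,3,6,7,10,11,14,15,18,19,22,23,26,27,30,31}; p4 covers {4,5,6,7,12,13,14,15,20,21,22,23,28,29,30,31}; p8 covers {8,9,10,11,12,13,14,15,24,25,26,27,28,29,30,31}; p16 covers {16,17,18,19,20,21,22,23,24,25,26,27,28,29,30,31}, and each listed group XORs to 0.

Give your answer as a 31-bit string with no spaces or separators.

Place data at non-parity positions: p1 p2 0 p4 0 0 0 p8 0 1 0 0 1 1 0 p16 0 0 0 0 0 1 1 0 0 0 0 1 0 1 0
p1 (pos 1,3,5,7,9,11,13,15,17,19,21,23,25,27,29,31): XOR of data positions = 0⊕0⊕0⊕0⊕0⊕1⊕0⊕0⊕0⊕0⊕1⊕0⊕0⊕0⊕0 = 0
p2 (pos 2,3,6,7,10,11,14,15,18,19,22,23,26,27,30,31): XOR of data positions = 0⊕0⊕0⊕1⊕0⊕1⊕0⊕0⊕0⊕1⊕1⊕0⊕0⊕1⊕0 = 1
p4 (pos 4,5,6,7,12,13,14,15,20,21,22,23,28,29,30,31): XOR of data positions = 0⊕0⊕0⊕0⊕1⊕1⊕0⊕0⊕0⊕1⊕1⊕1⊕0⊕1⊕0 = 0
p8 (pos 8,9,10,11,12,13,14,15,24,25,26,27,28,29,30,31): XOR of data positions = 0⊕1⊕0⊕0⊕1⊕1⊕0⊕0⊕0⊕0⊕0⊕1⊕0⊕1⊕0 = 1
p16 (pos 16,17,18,19,20,21,22,23,24,25,26,27,28,29,30,31): XOR of data positions = 0⊕0⊕0⊕0⊕0⊕1⊕1⊕0⊕0⊕0⊕0⊕1⊕0⊕1⊕0 = 0
Codeword: 0100000101001100000001100001010

0100000101001100000001100001010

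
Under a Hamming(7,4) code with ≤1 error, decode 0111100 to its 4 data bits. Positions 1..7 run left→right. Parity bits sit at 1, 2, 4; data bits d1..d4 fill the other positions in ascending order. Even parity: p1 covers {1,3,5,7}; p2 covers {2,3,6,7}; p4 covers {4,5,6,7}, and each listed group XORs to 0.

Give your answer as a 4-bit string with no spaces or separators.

1100

s1 (pos 1,3,5,7): 0⊕1⊕1⊕0 = 0
s2 (pos 2,3,6,7): 1⊕1⊕0⊕0 = 0
s4 (pos 4,5,6,7): 1⊕1⊕0⊕0 = 0
Syndrome s4…s1 = 000 → no error.
Read data bits from positions 3,5,6,7: 1100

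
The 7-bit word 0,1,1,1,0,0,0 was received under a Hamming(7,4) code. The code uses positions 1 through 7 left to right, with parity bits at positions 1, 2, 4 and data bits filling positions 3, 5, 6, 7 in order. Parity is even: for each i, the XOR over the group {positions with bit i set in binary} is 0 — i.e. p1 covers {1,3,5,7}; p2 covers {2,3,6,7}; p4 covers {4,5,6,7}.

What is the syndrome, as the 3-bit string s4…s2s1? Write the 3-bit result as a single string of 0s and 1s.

s1 (pos 1,3,5,7): 0⊕1⊕0⊕0 = 1
s2 (pos 2,3,6,7): 1⊕1⊕0⊕0 = 0
s4 (pos 4,5,6,7): 1⊕0⊕0⊕0 = 1
Syndrome s4…s1 = 101 → error at position 5.

101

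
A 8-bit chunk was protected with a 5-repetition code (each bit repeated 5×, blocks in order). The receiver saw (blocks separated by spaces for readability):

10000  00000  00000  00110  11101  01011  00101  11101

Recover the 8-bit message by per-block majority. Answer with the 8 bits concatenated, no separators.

Block 1 (10000): 1 one → 0
Block 2 (00000): 0 ones → 0
Block 3 (00000): 0 ones → 0
Block 4 (00110): 2 ones → 0
Block 5 (11101): 4 ones → 1
Block 6 (01011): 3 ones → 1
Block 7 (00101): 2 ones → 0
Block 8 (11101): 4 ones → 1

00001101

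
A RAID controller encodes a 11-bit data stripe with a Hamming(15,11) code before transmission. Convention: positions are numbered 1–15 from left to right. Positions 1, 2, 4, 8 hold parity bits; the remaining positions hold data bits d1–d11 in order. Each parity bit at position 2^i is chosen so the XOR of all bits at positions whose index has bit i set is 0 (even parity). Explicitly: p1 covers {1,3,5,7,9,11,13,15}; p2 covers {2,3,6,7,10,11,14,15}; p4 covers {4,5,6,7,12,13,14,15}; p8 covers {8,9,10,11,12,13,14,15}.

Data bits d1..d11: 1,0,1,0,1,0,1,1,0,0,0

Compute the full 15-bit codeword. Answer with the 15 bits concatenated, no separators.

Place data at non-parity positions: p1 p2 1 p4 0 1 0 p8 1 0 1 1 0 0 0
p1 (pos 1,3,5,7,9,11,13,15): XOR of data positions = 1⊕0⊕0⊕1⊕1⊕0⊕0 = 1
p2 (pos 2,3,6,7,10,11,14,15): XOR of data positions = 1⊕1⊕0⊕0⊕1⊕0⊕0 = 1
p4 (pos 4,5,6,7,12,13,14,15): XOR of data positions = 0⊕1⊕0⊕1⊕0⊕0⊕0 = 0
p8 (pos 8,9,10,11,12,13,14,15): XOR of data positions = 1⊕0⊕1⊕1⊕0⊕0⊕0 = 1
Codeword: 111001011011000

111001011011000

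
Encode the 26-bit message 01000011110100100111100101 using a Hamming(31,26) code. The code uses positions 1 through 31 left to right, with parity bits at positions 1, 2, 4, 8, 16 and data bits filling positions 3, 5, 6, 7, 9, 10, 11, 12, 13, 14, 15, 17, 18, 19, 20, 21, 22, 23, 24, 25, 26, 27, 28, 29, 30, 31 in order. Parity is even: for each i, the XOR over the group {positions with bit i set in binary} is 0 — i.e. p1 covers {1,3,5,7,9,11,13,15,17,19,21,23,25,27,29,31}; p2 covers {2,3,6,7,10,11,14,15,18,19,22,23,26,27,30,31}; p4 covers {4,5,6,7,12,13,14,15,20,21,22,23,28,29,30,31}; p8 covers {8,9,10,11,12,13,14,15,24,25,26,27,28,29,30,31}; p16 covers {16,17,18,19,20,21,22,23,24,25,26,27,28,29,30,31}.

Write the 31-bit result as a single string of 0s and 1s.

0100100100111100100100111100101

Place data at non-parity positions: p1 p2 0 p4 1 0 0 p8 0 0 1 1 1 1 0 p16 1 0 0 1 0 0 1 1 1 1 0 0 1 0 1
p1 (pos 1,3,5,7,9,11,13,15,17,19,21,23,25,27,29,31): XOR of data positions = 0⊕1⊕0⊕0⊕1⊕1⊕0⊕1⊕0⊕0⊕1⊕1⊕0⊕1⊕1 = 0
p2 (pos 2,3,6,7,10,11,14,15,18,19,22,23,26,27,30,31): XOR of data positions = 0⊕0⊕0⊕0⊕1⊕1⊕0⊕0⊕0⊕0⊕1⊕1⊕0⊕0⊕1 = 1
p4 (pos 4,5,6,7,12,13,14,15,20,21,22,23,28,29,30,31): XOR of data positions = 1⊕0⊕0⊕1⊕1⊕1⊕0⊕1⊕0⊕0⊕1⊕0⊕1⊕0⊕1 = 0
p8 (pos 8,9,10,11,12,13,14,15,24,25,26,27,28,29,30,31): XOR of data positions = 0⊕0⊕1⊕1⊕1⊕1⊕0⊕1⊕1⊕1⊕0⊕0⊕1⊕0⊕1 = 1
p16 (pos 16,17,18,19,20,21,22,23,24,25,26,27,28,29,30,31): XOR of data positions = 1⊕0⊕0⊕1⊕0⊕0⊕1⊕1⊕1⊕1⊕0⊕0⊕1⊕0⊕1 = 0
Codeword: 0100100100111100100100111100101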